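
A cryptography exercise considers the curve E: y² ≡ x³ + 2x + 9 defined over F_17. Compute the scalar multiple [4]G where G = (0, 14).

(4, 9)

Double-and-add on 4 = (100)₂. Start with G = (0, 14) for the leading 1-bit.
double: tangent at (0, 14): λ = (3·0² + 2)/(2·14) ≡ 2/11. 11⁻¹ ≡ 14 (mod 17) since 11·14 = 154 ≡ 1, so λ ≡ 2·14 ≡ 11.
  x = λ² - 0 - 0 = 121 - 0 ≡ 2; y = λ·(0 - 2) - 14 ≡ 15. → (2, 15)
double: tangent at (2, 15): λ = (3·2² + 2)/(2·15) ≡ 14/13. 13⁻¹ ≡ 4 (mod 17), so λ ≡ 14·4 ≡ 5.
  x = λ² - 2 - 2 = 25 - 4 ≡ 4; y = λ·(2 - 4) - 15 ≡ 9. → (4, 9)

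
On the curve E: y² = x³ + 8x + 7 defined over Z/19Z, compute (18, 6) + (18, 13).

O

The two points share x = 18 and their y-coordinates satisfy 6 + 13 ≡ 0 (mod 19), so they are inverses. Their sum is O.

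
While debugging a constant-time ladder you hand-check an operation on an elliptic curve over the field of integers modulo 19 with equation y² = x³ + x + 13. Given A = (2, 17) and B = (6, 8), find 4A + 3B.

First 4A:
Double-and-add on 4 = (100)₂. Start with A = (2, 17) for the leading 1-bit.
double: tangent at (2, 17): λ = (3·2² + 1)/(2·17) ≡ 13/15. 15⁻¹ ≡ 14 (mod 19), so λ ≡ 13·14 ≡ 11.
  x = λ² - 2 - 2 = 121 - 4 ≡ 3; y = λ·(2 - 3) - 17 ≡ 10. → (3, 10)
double: tangent at (3, 10): λ = (3·3² + 1)/(2·10) ≡ 9/1. 1⁻¹ ≡ 1 (mod 19) since 1·1 = 1 ≡ 1, so λ ≡ 9·1 ≡ 9.
  x = λ² - 3 - 3 = 81 - 6 ≡ 18; y = λ·(3 - 18) - 10 ≡ 7. → (18, 7)
4A = (18, 7).
Next 3B:
Repeated addition: build up to 3B.
2B: tangent at (6, 8): λ = (3·6² + 1)/(2·8) ≡ 14/16. 16⁻¹ ≡ 6 (mod 19) since 16·6 = 96 ≡ 1, so λ ≡ 14·6 ≡ 8.
  x = λ² - 6 - 6 = 64 - 12 ≡ 14; y = λ·(6 - 14) - 8 ≡ 4. → (14, 4)
3B: (14, 4) + (6, 8). λ = (8 - 4)/(6 - 14) ≡ 4/11 mod 19. 11⁻¹ ≡ 7 (mod 19), so λ ≡ 9.
  x = λ² - 14 - 6 = 81 - 20 ≡ 4; y = λ·(14 - 4) - 4 ≡ 10. → (4, 10)
3B = (4, 10).
Finally 4A + 3B:
(18, 7) + (4, 10). λ = (10 - 7)/(4 - 18) ≡ 3/5 mod 19. 5⁻¹ ≡ 4 (mod 19), so λ ≡ 12.
  x = λ² - 18 - 4 = 144 - 22 ≡ 8; y = λ·(18 - 8) - 7 ≡ 18. → (8, 18)

(8, 18)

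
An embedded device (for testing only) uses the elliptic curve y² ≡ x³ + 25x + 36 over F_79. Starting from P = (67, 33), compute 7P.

(35, 40)

Repeated addition: build up to 7P.
2P: tangent at (67, 33): λ = (3·67² + 25)/(2·33) ≡ 62/66. 66⁻¹ ≡ 6 (mod 79) since 66·6 = 396 ≡ 1, so λ ≡ 62·6 ≡ 56.
  x = λ² - 67 - 67 = 3136 - 134 ≡ 0; y = λ·(67 - 0) - 33 ≡ 6. → (0, 6)
3P: (0, 6) + (67, 33). λ = (33 - 6)/(67 - 0) ≡ 27/67 mod 79. 67⁻¹ ≡ 46 (mod 79) since 67·46 = 3082 ≡ 1, so λ ≡ 57.
  x = λ² - 0 - 67 = 3249 - 67 ≡ 22; y = λ·(0 - 22) - 6 ≡ 4. → (22, 4)
4P: (22, 4) + (67, 33). λ = (33 - 4)/(67 - 22) ≡ 29/45 mod 79. 45⁻¹ ≡ 72 (mod 79), so λ ≡ 34.
  x = λ² - 22 - 67 = 1156 - 89 ≡ 40; y = λ·(22 - 40) - 4 ≡ 16. → (40, 16)
5P: (40, 16) + (67, 33). λ = (33 - 16)/(67 - 40) ≡ 17/27 mod 79. 27⁻¹ ≡ 41 (mod 79) since 27·41 = 1107 ≡ 1, so λ ≡ 65.
  x = λ² - 40 - 67 = 4225 - 107 ≡ 10; y = λ·(40 - 10) - 16 ≡ 38. → (10, 38)
6P: (10, 38) + (67, 33). λ = (33 - 38)/(67 - 10) ≡ 74/57 mod 79. 57⁻¹ ≡ 61 (mod 79), so λ ≡ 11.
  x = λ² - 10 - 67 = 121 - 77 ≡ 44; y = λ·(10 - 44) - 38 ≡ 62. → (44, 62)
7P: (44, 62) + (67, 33). λ = (33 - 62)/(67 - 44) ≡ 50/23 mod 79. 23⁻¹ ≡ 55 (mod 79) since 23·55 = 1265 ≡ 1, so λ ≡ 64.
  x = λ² - 44 - 67 = 4096 - 111 ≡ 35; y = λ·(44 - 35) - 62 ≡ 40. → (35, 40)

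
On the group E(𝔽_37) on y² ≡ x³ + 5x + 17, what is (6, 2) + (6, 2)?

tangent at (6, 2): λ = (3·6² + 5)/(2·2) ≡ 2/4. 4⁻¹ ≡ 28 (mod 37), so λ ≡ 2·28 ≡ 19.
  x = λ² - 6 - 6 = 361 - 12 ≡ 16; y = λ·(6 - 16) - 2 ≡ 30. → (16, 30)

(16, 30)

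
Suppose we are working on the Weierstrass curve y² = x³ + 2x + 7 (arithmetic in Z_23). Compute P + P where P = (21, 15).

tangent at (21, 15): λ = (3·21² + 2)/(2·15) ≡ 14/7. 7⁻¹ ≡ 10 (mod 23), so λ ≡ 14·10 ≡ 2.
  x = λ² - 21 - 21 = 4 - 42 ≡ 8; y = λ·(21 - 8) - 15 ≡ 11. → (8, 11)

(8, 11)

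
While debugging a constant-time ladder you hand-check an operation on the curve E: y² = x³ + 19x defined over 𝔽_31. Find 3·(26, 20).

Write G = (26, 20).
Repeated addition: build up to 3G.
2G: tangent at (26, 20): λ = (3·26² + 19)/(2·20) ≡ 1/9. 9⁻¹ ≡ 7 (mod 31), so λ ≡ 1·7 ≡ 7.
  x = λ² - 26 - 26 = 49 - 52 ≡ 28; y = λ·(26 - 28) - 20 ≡ 28. → (28, 28)
3G: (28, 28) + (26, 20). λ = (20 - 28)/(26 - 28) ≡ 23/29 mod 31. 29⁻¹ ≡ 15 (mod 31), so λ ≡ 4.
  x = λ² - 28 - 26 = 16 - 54 ≡ 24; y = λ·(28 - 24) - 28 ≡ 19. → (24, 19)

(24, 19)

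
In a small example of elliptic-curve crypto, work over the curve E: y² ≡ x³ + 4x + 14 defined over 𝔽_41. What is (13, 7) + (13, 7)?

tangent at (13, 7): λ = (3·13² + 4)/(2·7) ≡ 19/14. 14⁻¹ ≡ 3 (mod 41) since 14·3 = 42 ≡ 1, so λ ≡ 19·3 ≡ 16.
  x = λ² - 13 - 13 = 256 - 26 ≡ 25; y = λ·(13 - 25) - 7 ≡ 6. → (25, 6)

(25, 6)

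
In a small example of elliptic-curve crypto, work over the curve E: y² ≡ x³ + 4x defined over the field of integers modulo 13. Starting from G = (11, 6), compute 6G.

Double-and-add on 6 = (110)₂. Start with G = (11, 6) for the leading 1-bit.
double: tangent at (11, 6): λ = (3·11² + 4)/(2·6) ≡ 3/12. 12⁻¹ ≡ 12 (mod 13) since 12·12 = 144 ≡ 1, so λ ≡ 3·12 ≡ 10.
  x = λ² - 11 - 11 = 100 - 22 ≡ 0; y = λ·(11 - 0) - 6 ≡ 0. → (0, 0)
add G: (0, 0) + (11, 6). λ = (6 - 0)/(11 - 0) ≡ 6/11 mod 13. 11⁻¹ ≡ 6 (mod 13), so λ ≡ 10.
  x = λ² - 0 - 11 = 100 - 11 ≡ 11; y = λ·(0 - 11) - 0 ≡ 7. → (11, 7)
double: tangent at (11, 7): λ = (3·11² + 4)/(2·7) ≡ 3/1. 1⁻¹ ≡ 1 (mod 13) since 1·1 = 1 ≡ 1, so λ ≡ 3·1 ≡ 3.
  x = λ² - 11 - 11 = 9 - 22 ≡ 0; y = λ·(11 - 0) - 7 ≡ 0. → (0, 0)

(0, 0)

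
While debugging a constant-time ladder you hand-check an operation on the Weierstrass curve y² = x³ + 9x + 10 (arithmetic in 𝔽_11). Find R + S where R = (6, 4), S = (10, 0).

(6, 4) + (10, 0). λ = (0 - 4)/(10 - 6) ≡ 7/4 mod 11. 4⁻¹ ≡ 3 (mod 11) since 4·3 = 12 ≡ 1, so λ ≡ 10.
  x = λ² - 6 - 10 = 100 - 16 ≡ 7; y = λ·(6 - 7) - 4 ≡ 8. → (7, 8)

(7, 8)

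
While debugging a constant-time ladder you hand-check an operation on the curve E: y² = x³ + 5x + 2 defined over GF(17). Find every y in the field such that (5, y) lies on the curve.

x³ + 5x + 2 = 152 ≡ 16 (mod 17).
Square roots of 16 mod 17: 4 and 13 (since 4² = 16 ≡ 16).

4, 13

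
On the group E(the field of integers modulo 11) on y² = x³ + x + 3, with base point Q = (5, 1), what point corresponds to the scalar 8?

Double-and-add on 8 = (1000)₂. Start with Q = (5, 1) for the leading 1-bit.
double: tangent at (5, 1): λ = (3·5² + 1)/(2·1) ≡ 10/2. 2⁻¹ ≡ 6 (mod 11), so λ ≡ 10·6 ≡ 5.
  x = λ² - 5 - 5 = 25 - 10 ≡ 4; y = λ·(5 - 4) - 1 ≡ 4. → (4, 4)
double: tangent at (4, 4): λ = (3·4² + 1)/(2·4) ≡ 5/8. 8⁻¹ ≡ 7 (mod 11) since 8·7 = 56 ≡ 1, so λ ≡ 5·7 ≡ 2.
  x = λ² - 4 - 4 = 4 - 8 ≡ 7; y = λ·(4 - 7) - 4 ≡ 1. → (7, 1)
double: tangent at (7, 1): λ = (3·7² + 1)/(2·1) ≡ 5/2. 2⁻¹ ≡ 6 (mod 11) since 2·6 = 12 ≡ 1, so λ ≡ 5·6 ≡ 8.
  x = λ² - 7 - 7 = 64 - 14 ≡ 6; y = λ·(7 - 6) - 1 ≡ 7. → (6, 7)

(6, 7)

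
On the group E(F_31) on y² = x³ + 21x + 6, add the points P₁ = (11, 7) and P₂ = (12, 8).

(9, 26)

(11, 7) + (12, 8). λ = (8 - 7)/(12 - 11) ≡ 1/1 mod 31. 1⁻¹ ≡ 1 (mod 31), so λ ≡ 1.
  x = λ² - 11 - 12 = 1 - 23 ≡ 9; y = λ·(11 - 9) - 7 ≡ 26. → (9, 26)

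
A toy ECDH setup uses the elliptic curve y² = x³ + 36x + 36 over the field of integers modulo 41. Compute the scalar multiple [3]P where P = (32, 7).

Repeated addition: build up to 3P.
2P: tangent at (32, 7): λ = (3·32² + 36)/(2·7) ≡ 33/14. 14⁻¹ ≡ 3 (mod 41), so λ ≡ 33·3 ≡ 17.
  x = λ² - 32 - 32 = 289 - 64 ≡ 20; y = λ·(32 - 20) - 7 ≡ 33. → (20, 33)
3P: (20, 33) + (32, 7). λ = (7 - 33)/(32 - 20) ≡ 15/12 mod 41. 12⁻¹ ≡ 24 (mod 41), so λ ≡ 32.
  x = λ² - 20 - 32 = 1024 - 52 ≡ 29; y = λ·(20 - 29) - 33 ≡ 7. → (29, 7)

(29, 7)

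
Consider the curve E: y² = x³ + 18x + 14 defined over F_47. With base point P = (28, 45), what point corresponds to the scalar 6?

(4, 3)

Repeated addition: build up to 6P.
2P: tangent at (28, 45): λ = (3·28² + 18)/(2·45) ≡ 20/43. 43⁻¹ ≡ 35 (mod 47), so λ ≡ 20·35 ≡ 42.
  x = λ² - 28 - 28 = 1764 - 56 ≡ 16; y = λ·(28 - 16) - 45 ≡ 36. → (16, 36)
3P: (16, 36) + (28, 45). λ = (45 - 36)/(28 - 16) ≡ 9/12 mod 47. 12⁻¹ ≡ 4 (mod 47) since 12·4 = 48 ≡ 1, so λ ≡ 36.
  x = λ² - 16 - 28 = 1296 - 44 ≡ 30; y = λ·(16 - 30) - 36 ≡ 24. → (30, 24)
4P: (30, 24) + (28, 45). λ = (45 - 24)/(28 - 30) ≡ 21/45 mod 47. 45⁻¹ ≡ 23 (mod 47), so λ ≡ 13.
  x = λ² - 30 - 28 = 169 - 58 ≡ 17; y = λ·(30 - 17) - 24 ≡ 4. → (17, 4)
5P: (17, 4) + (28, 45). λ = (45 - 4)/(28 - 17) ≡ 41/11 mod 47. 11⁻¹ ≡ 30 (mod 47), so λ ≡ 8.
  x = λ² - 17 - 28 = 64 - 45 ≡ 19; y = λ·(17 - 19) - 4 ≡ 27. → (19, 27)
6P: (19, 27) + (28, 45). λ = (45 - 27)/(28 - 19) ≡ 18/9 mod 47. 9⁻¹ ≡ 21 (mod 47), so λ ≡ 2.
  x = λ² - 19 - 28 = 4 - 47 ≡ 4; y = λ·(19 - 4) - 27 ≡ 3. → (4, 3)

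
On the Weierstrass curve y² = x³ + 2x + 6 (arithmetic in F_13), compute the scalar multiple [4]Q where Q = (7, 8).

O

Double-and-add on 4 = (100)₂. Start with Q = (7, 8) for the leading 1-bit.
double: tangent at (7, 8): λ = (3·7² + 2)/(2·8) ≡ 6/3. 3⁻¹ ≡ 9 (mod 13) since 3·9 = 27 ≡ 1, so λ ≡ 6·9 ≡ 2.
  x = λ² - 7 - 7 = 4 - 14 ≡ 3; y = λ·(7 - 3) - 8 ≡ 0. → (3, 0)
double: (3, 0) + (3, 0): same x and y₁ ≡ -y₂, so the sum is the point at infinity.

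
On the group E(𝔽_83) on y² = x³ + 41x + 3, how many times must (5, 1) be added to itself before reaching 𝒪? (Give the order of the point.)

2P: tangent at (5, 1): λ = (3·5² + 41)/(2·1) ≡ 33/2. 2⁻¹ ≡ 42 (mod 83), so λ ≡ 33·42 ≡ 58.
  x = λ² - 5 - 5 = 3364 - 10 ≡ 34; y = λ·(5 - 34) - 1 ≡ 60. → (34, 60)
3P: (34, 60) + (5, 1). λ = (1 - 60)/(5 - 34) ≡ 24/54 mod 83. 54⁻¹ ≡ 20 (mod 83), so λ ≡ 65.
  x = λ² - 34 - 5 = 4225 - 39 ≡ 36; y = λ·(34 - 36) - 60 ≡ 59. → (36, 59)
4P: (36, 59) + (5, 1). λ = (1 - 59)/(5 - 36) ≡ 25/52 mod 83. 52⁻¹ ≡ 8 (mod 83), so λ ≡ 34.
  x = λ² - 36 - 5 = 1156 - 41 ≡ 36; y = λ·(36 - 36) - 59 ≡ 24. → (36, 24)
5P: (36, 24) + (5, 1). λ = (1 - 24)/(5 - 36) ≡ 60/52 mod 83. 52⁻¹ ≡ 8 (mod 83), so λ ≡ 65.
  x = λ² - 36 - 5 = 4225 - 41 ≡ 34; y = λ·(36 - 34) - 24 ≡ 23. → (34, 23)
6P: (34, 23) + (5, 1). λ = (1 - 23)/(5 - 34) ≡ 61/54 mod 83. 54⁻¹ ≡ 20 (mod 83), so λ ≡ 58.
  x = λ² - 34 - 5 = 3364 - 39 ≡ 5; y = λ·(34 - 5) - 23 ≡ 82. → (5, 82)
7P: (5, 82) + (5, 1): same x and y₁ ≡ -y₂, so the sum is 𝒪.
7P = 𝒪, so the order is 7.

7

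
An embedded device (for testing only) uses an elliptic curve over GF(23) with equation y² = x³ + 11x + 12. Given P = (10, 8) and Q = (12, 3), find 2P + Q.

(1, 1)

First 2P:
Repeated addition: build up to 2P.
2P: tangent at (10, 8): λ = (3·10² + 11)/(2·8) ≡ 12/16. 16⁻¹ ≡ 13 (mod 23) since 16·13 = 208 ≡ 1, so λ ≡ 12·13 ≡ 18.
  x = λ² - 10 - 10 = 324 - 20 ≡ 5; y = λ·(10 - 5) - 8 ≡ 13. → (5, 13)
2P = (5, 13).
Finally 2P + Q:
(5, 13) + (12, 3). λ = (3 - 13)/(12 - 5) ≡ 13/7 mod 23. 7⁻¹ ≡ 10 (mod 23), so λ ≡ 15.
  x = λ² - 5 - 12 = 225 - 17 ≡ 1; y = λ·(5 - 1) - 13 ≡ 1. → (1, 1)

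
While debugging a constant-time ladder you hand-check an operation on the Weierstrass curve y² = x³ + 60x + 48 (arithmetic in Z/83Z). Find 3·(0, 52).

Write P = (0, 52).
Repeated addition: build up to 3P.
2P: tangent at (0, 52): λ = (3·0² + 60)/(2·52) ≡ 60/21. 21⁻¹ ≡ 4 (mod 83), so λ ≡ 60·4 ≡ 74.
  x = λ² - 0 - 0 = 5476 - 0 ≡ 81; y = λ·(0 - 81) - 52 ≡ 13. → (81, 13)
3P: (81, 13) + (0, 52). λ = (52 - 13)/(0 - 81) ≡ 39/2 mod 83. 2⁻¹ ≡ 42 (mod 83) since 2·42 = 84 ≡ 1, so λ ≡ 61.
  x = λ² - 81 - 0 = 3721 - 81 ≡ 71; y = λ·(81 - 71) - 13 ≡ 16. → (71, 16)

(71, 16)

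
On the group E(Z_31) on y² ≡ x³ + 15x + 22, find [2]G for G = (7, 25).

(21, 9)

tangent at (7, 25): λ = (3·7² + 15)/(2·25) ≡ 7/19. 19⁻¹ ≡ 18 (mod 31), so λ ≡ 7·18 ≡ 2.
  x = λ² - 7 - 7 = 4 - 14 ≡ 21; y = λ·(7 - 21) - 25 ≡ 9. → (21, 9)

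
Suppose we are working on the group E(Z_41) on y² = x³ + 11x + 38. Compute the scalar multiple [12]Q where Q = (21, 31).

(9, 13)

Double-and-add on 12 = (1100)₂. Start with Q = (21, 31) for the leading 1-bit.
double: tangent at (21, 31): λ = (3·21² + 11)/(2·31) ≡ 22/21. 21⁻¹ ≡ 2 (mod 41), so λ ≡ 22·2 ≡ 3.
  x = λ² - 21 - 21 = 9 - 42 ≡ 8; y = λ·(21 - 8) - 31 ≡ 8. → (8, 8)
add Q: (8, 8) + (21, 31). λ = (31 - 8)/(21 - 8) ≡ 23/13 mod 41. 13⁻¹ ≡ 19 (mod 41), so λ ≡ 27.
  x = λ² - 8 - 21 = 729 - 29 ≡ 3; y = λ·(8 - 3) - 8 ≡ 4. → (3, 4)
double: tangent at (3, 4): λ = (3·3² + 11)/(2·4) ≡ 38/8. 8⁻¹ ≡ 36 (mod 41), so λ ≡ 38·36 ≡ 15.
  x = λ² - 3 - 3 = 225 - 6 ≡ 14; y = λ·(3 - 14) - 4 ≡ 36. → (14, 36)
double: tangent at (14, 36): λ = (3·14² + 11)/(2·36) ≡ 25/31. 31⁻¹ ≡ 4 (mod 41), so λ ≡ 25·4 ≡ 18.
  x = λ² - 14 - 14 = 324 - 28 ≡ 9; y = λ·(14 - 9) - 36 ≡ 13. → (9, 13)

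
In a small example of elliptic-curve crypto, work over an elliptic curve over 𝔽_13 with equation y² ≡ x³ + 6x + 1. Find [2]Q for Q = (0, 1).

tangent at (0, 1): λ = (3·0² + 6)/(2·1) ≡ 6/2. 2⁻¹ ≡ 7 (mod 13), so λ ≡ 6·7 ≡ 3.
  x = λ² - 0 - 0 = 9 - 0 ≡ 9; y = λ·(0 - 9) - 1 ≡ 11. → (9, 11)

(9, 11)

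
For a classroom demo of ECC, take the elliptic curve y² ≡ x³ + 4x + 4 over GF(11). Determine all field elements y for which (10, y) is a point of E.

x³ + 4x + 4 = 1044 ≡ 10 (mod 11).
10 is a non-residue mod 11; no y exists.

none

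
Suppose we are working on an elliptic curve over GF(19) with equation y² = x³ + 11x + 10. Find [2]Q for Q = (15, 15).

(14, 18)

tangent at (15, 15): λ = (3·15² + 11)/(2·15) ≡ 2/11. 11⁻¹ ≡ 7 (mod 19) since 11·7 = 77 ≡ 1, so λ ≡ 2·7 ≡ 14.
  x = λ² - 15 - 15 = 196 - 30 ≡ 14; y = λ·(15 - 14) - 15 ≡ 18. → (14, 18)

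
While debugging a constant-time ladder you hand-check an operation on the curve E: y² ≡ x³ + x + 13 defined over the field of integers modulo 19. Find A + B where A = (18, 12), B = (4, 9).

(8, 1)

(18, 12) + (4, 9). λ = (9 - 12)/(4 - 18) ≡ 16/5 mod 19. 5⁻¹ ≡ 4 (mod 19) since 5·4 = 20 ≡ 1, so λ ≡ 7.
  x = λ² - 18 - 4 = 49 - 22 ≡ 8; y = λ·(18 - 8) - 12 ≡ 1. → (8, 1)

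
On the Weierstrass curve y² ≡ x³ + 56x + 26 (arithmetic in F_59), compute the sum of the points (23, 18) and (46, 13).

(23, 18) + (46, 13). λ = (13 - 18)/(46 - 23) ≡ 54/23 mod 59. 23⁻¹ ≡ 18 (mod 59) since 23·18 = 414 ≡ 1, so λ ≡ 28.
  x = λ² - 23 - 46 = 784 - 69 ≡ 7; y = λ·(23 - 7) - 18 ≡ 17. → (7, 17)

(7, 17)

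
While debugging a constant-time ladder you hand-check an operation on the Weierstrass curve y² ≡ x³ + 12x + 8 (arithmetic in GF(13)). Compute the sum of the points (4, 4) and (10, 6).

(2, 1)

(4, 4) + (10, 6). λ = (6 - 4)/(10 - 4) ≡ 2/6 mod 13. 6⁻¹ ≡ 11 (mod 13), so λ ≡ 9.
  x = λ² - 4 - 10 = 81 - 14 ≡ 2; y = λ·(4 - 2) - 4 ≡ 1. → (2, 1)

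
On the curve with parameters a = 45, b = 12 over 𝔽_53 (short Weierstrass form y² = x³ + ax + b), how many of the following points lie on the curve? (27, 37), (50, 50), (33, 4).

(27, 37): 37² ≡ 44, rhs ≡ 28 → off.
(50, 50): 50² ≡ 9, rhs ≡ 9 → on.
(33, 4): 4² ≡ 16, rhs ≡ 16 → on.

2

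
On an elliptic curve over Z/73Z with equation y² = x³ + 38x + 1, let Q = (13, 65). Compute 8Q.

(15, 71)

Double-and-add on 8 = (1000)₂. Start with Q = (13, 65) for the leading 1-bit.
double: tangent at (13, 65): λ = (3·13² + 38)/(2·65) ≡ 34/57. 57⁻¹ ≡ 41 (mod 73) since 57·41 = 2337 ≡ 1, so λ ≡ 34·41 ≡ 7.
  x = λ² - 13 - 13 = 49 - 26 ≡ 23; y = λ·(13 - 23) - 65 ≡ 11. → (23, 11)
double: tangent at (23, 11): λ = (3·23² + 38)/(2·11) ≡ 19/22. 22⁻¹ ≡ 10 (mod 73), so λ ≡ 19·10 ≡ 44.
  x = λ² - 23 - 23 = 1936 - 46 ≡ 65; y = λ·(23 - 65) - 11 ≡ 39. → (65, 39)
double: tangent at (65, 39): λ = (3·65² + 38)/(2·39) ≡ 11/5. 5⁻¹ ≡ 44 (mod 73), so λ ≡ 11·44 ≡ 46.
  x = λ² - 65 - 65 = 2116 - 130 ≡ 15; y = λ·(65 - 15) - 39 ≡ 71. → (15, 71)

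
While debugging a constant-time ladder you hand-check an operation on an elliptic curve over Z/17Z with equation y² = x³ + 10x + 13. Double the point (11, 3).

(4, 10)

tangent at (11, 3): λ = (3·11² + 10)/(2·3) ≡ 16/6. 6⁻¹ ≡ 3 (mod 17) since 6·3 = 18 ≡ 1, so λ ≡ 16·3 ≡ 14.
  x = λ² - 11 - 11 = 196 - 22 ≡ 4; y = λ·(11 - 4) - 3 ≡ 10. → (4, 10)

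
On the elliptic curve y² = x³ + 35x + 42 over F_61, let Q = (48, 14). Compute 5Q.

Repeated addition: build up to 5Q.
2Q: tangent at (48, 14): λ = (3·48² + 35)/(2·14) ≡ 54/28. 28⁻¹ ≡ 24 (mod 61), so λ ≡ 54·24 ≡ 15.
  x = λ² - 48 - 48 = 225 - 96 ≡ 7; y = λ·(48 - 7) - 14 ≡ 52. → (7, 52)
3Q: (7, 52) + (48, 14). λ = (14 - 52)/(48 - 7) ≡ 23/41 mod 61. 41⁻¹ ≡ 3 (mod 61), so λ ≡ 8.
  x = λ² - 7 - 48 = 64 - 55 ≡ 9; y = λ·(7 - 9) - 52 ≡ 54. → (9, 54)
4Q: (9, 54) + (48, 14). λ = (14 - 54)/(48 - 9) ≡ 21/39 mod 61. 39⁻¹ ≡ 36 (mod 61), so λ ≡ 24.
  x = λ² - 9 - 48 = 576 - 57 ≡ 31; y = λ·(9 - 31) - 54 ≡ 28. → (31, 28)
5Q: (31, 28) + (48, 14). λ = (14 - 28)/(48 - 31) ≡ 47/17 mod 61. 17⁻¹ ≡ 18 (mod 61), so λ ≡ 53.
  x = λ² - 31 - 48 = 2809 - 79 ≡ 46; y = λ·(31 - 46) - 28 ≡ 31. → (46, 31)

(46, 31)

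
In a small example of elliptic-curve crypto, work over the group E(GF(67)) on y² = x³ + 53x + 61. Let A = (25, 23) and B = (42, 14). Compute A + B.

(25, 23) + (42, 14). λ = (14 - 23)/(42 - 25) ≡ 58/17 mod 67. 17⁻¹ ≡ 4 (mod 67), so λ ≡ 31.
  x = λ² - 25 - 42 = 961 - 67 ≡ 23; y = λ·(25 - 23) - 23 ≡ 39. → (23, 39)

(23, 39)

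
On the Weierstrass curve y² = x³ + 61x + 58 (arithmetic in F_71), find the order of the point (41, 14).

2P: tangent at (41, 14): λ = (3·41² + 61)/(2·14) ≡ 63/28. 28⁻¹ ≡ 33 (mod 71) since 28·33 = 924 ≡ 1, so λ ≡ 63·33 ≡ 20.
  x = λ² - 41 - 41 = 400 - 82 ≡ 34; y = λ·(41 - 34) - 14 ≡ 55. → (34, 55)
3P: (34, 55) + (41, 14). λ = (14 - 55)/(41 - 34) ≡ 30/7 mod 71. 7⁻¹ ≡ 61 (mod 71), so λ ≡ 55.
  x = λ² - 34 - 41 = 3025 - 75 ≡ 39; y = λ·(34 - 39) - 55 ≡ 25. → (39, 25)
4P: (39, 25) + (41, 14). λ = (14 - 25)/(41 - 39) ≡ 60/2 mod 71. 2⁻¹ ≡ 36 (mod 71), so λ ≡ 30.
  x = λ² - 39 - 41 = 900 - 80 ≡ 39; y = λ·(39 - 39) - 25 ≡ 46. → (39, 46)
5P: (39, 46) + (41, 14). λ = (14 - 46)/(41 - 39) ≡ 39/2 mod 71. 2⁻¹ ≡ 36 (mod 71) since 2·36 = 72 ≡ 1, so λ ≡ 55.
  x = λ² - 39 - 41 = 3025 - 80 ≡ 34; y = λ·(39 - 34) - 46 ≡ 16. → (34, 16)
6P: (34, 16) + (41, 14). λ = (14 - 16)/(41 - 34) ≡ 69/7 mod 71. 7⁻¹ ≡ 61 (mod 71), so λ ≡ 20.
  x = λ² - 34 - 41 = 400 - 75 ≡ 41; y = λ·(34 - 41) - 16 ≡ 57. → (41, 57)
7P: (41, 57) + (41, 14): same x and y₁ ≡ -y₂, so the sum is O.
7P = O, so the order is 7.

7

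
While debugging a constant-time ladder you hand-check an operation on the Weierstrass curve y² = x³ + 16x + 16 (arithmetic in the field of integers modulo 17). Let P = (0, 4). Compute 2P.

tangent at (0, 4): λ = (3·0² + 16)/(2·4) ≡ 16/8. 8⁻¹ ≡ 15 (mod 17) since 8·15 = 120 ≡ 1, so λ ≡ 16·15 ≡ 2.
  x = λ² - 0 - 0 = 4 - 0 ≡ 4; y = λ·(0 - 4) - 4 ≡ 5. → (4, 5)

(4, 5)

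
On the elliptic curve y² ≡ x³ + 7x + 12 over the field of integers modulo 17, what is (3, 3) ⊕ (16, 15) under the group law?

(7, 9)

(3, 3) + (16, 15). λ = (15 - 3)/(16 - 3) ≡ 12/13 mod 17. 13⁻¹ ≡ 4 (mod 17) since 13·4 = 52 ≡ 1, so λ ≡ 14.
  x = λ² - 3 - 16 = 196 - 19 ≡ 7; y = λ·(3 - 7) - 3 ≡ 9. → (7, 9)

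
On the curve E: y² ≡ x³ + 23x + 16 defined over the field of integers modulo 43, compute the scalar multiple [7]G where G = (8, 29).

Repeated addition: build up to 7G.
2G: tangent at (8, 29): λ = (3·8² + 23)/(2·29) ≡ 0/15. 15⁻¹ ≡ 23 (mod 43), so λ ≡ 0·23 ≡ 0.
  x = λ² - 8 - 8 = 0 - 16 ≡ 27; y = λ·(8 - 27) - 29 ≡ 14. → (27, 14)
3G: (27, 14) + (8, 29). λ = (29 - 14)/(8 - 27) ≡ 15/24 mod 43. 24⁻¹ ≡ 9 (mod 43), so λ ≡ 6.
  x = λ² - 27 - 8 = 36 - 35 ≡ 1; y = λ·(27 - 1) - 14 ≡ 13. → (1, 13)
4G: (1, 13) + (8, 29). λ = (29 - 13)/(8 - 1) ≡ 16/7 mod 43. 7⁻¹ ≡ 37 (mod 43), so λ ≡ 33.
  x = λ² - 1 - 8 = 1089 - 9 ≡ 5; y = λ·(1 - 5) - 13 ≡ 27. → (5, 27)
5G: (5, 27) + (8, 29). λ = (29 - 27)/(8 - 5) ≡ 2/3 mod 43. 3⁻¹ ≡ 29 (mod 43), so λ ≡ 15.
  x = λ² - 5 - 8 = 225 - 13 ≡ 40; y = λ·(5 - 40) - 27 ≡ 7. → (40, 7)
6G: (40, 7) + (8, 29). λ = (29 - 7)/(8 - 40) ≡ 22/11 mod 43. 11⁻¹ ≡ 4 (mod 43) since 11·4 = 44 ≡ 1, so λ ≡ 2.
  x = λ² - 40 - 8 = 4 - 48 ≡ 42; y = λ·(40 - 42) - 7 ≡ 32. → (42, 32)
7G: (42, 32) + (8, 29). λ = (29 - 32)/(8 - 42) ≡ 40/9 mod 43. 9⁻¹ ≡ 24 (mod 43), so λ ≡ 14.
  x = λ² - 42 - 8 = 196 - 50 ≡ 17; y = λ·(42 - 17) - 32 ≡ 17. → (17, 17)

(17, 17)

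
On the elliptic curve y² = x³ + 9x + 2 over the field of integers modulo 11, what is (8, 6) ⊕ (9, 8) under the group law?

(9, 3)

(8, 6) + (9, 8). λ = (8 - 6)/(9 - 8) ≡ 2/1 mod 11. 1⁻¹ ≡ 1 (mod 11), so λ ≡ 2.
  x = λ² - 8 - 9 = 4 - 17 ≡ 9; y = λ·(8 - 9) - 6 ≡ 3. → (9, 3)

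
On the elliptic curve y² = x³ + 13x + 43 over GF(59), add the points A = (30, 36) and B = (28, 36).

(1, 23)

(30, 36) + (28, 36). λ = (36 - 36)/(28 - 30) ≡ 0/57 mod 59. 57⁻¹ ≡ 29 (mod 59), so λ ≡ 0.
  x = λ² - 30 - 28 = 0 - 58 ≡ 1; y = λ·(30 - 1) - 36 ≡ 23. → (1, 23)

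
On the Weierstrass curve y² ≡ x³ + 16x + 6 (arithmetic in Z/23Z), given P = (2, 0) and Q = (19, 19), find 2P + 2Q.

(3, 14)

First 2P:
Repeated addition: build up to 2P.
2P: (2, 0) + (2, 0): same x and y₁ ≡ -y₂, so the sum is O.
2P = O.
Next 2Q:
Repeated addition: build up to 2Q.
2Q: tangent at (19, 19): λ = (3·19² + 16)/(2·19) ≡ 18/15. 15⁻¹ ≡ 20 (mod 23) since 15·20 = 300 ≡ 1, so λ ≡ 18·20 ≡ 15.
  x = λ² - 19 - 19 = 225 - 38 ≡ 3; y = λ·(19 - 3) - 19 ≡ 14. → (3, 14)
2Q = (3, 14).
Finally 2P + 2Q:
O + (3, 14) = (3, 14) (identity).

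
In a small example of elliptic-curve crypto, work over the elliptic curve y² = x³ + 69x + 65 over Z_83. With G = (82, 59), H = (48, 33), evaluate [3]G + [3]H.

(59, 40)

First 3G:
Repeated addition: build up to 3G.
2G: tangent at (82, 59): λ = (3·82² + 69)/(2·59) ≡ 72/35. 35⁻¹ ≡ 19 (mod 83) since 35·19 = 665 ≡ 1, so λ ≡ 72·19 ≡ 40.
  x = λ² - 82 - 82 = 1600 - 164 ≡ 25; y = λ·(82 - 25) - 59 ≡ 63. → (25, 63)
3G: (25, 63) + (82, 59). λ = (59 - 63)/(82 - 25) ≡ 79/57 mod 83. 57⁻¹ ≡ 67 (mod 83), so λ ≡ 64.
  x = λ² - 25 - 82 = 4096 - 107 ≡ 5; y = λ·(25 - 5) - 63 ≡ 55. → (5, 55)
3G = (5, 55).
Next 3H:
Repeated addition: build up to 3H.
2H: tangent at (48, 33): λ = (3·48² + 69)/(2·33) ≡ 9/66. 66⁻¹ ≡ 39 (mod 83), so λ ≡ 9·39 ≡ 19.
  x = λ² - 48 - 48 = 361 - 96 ≡ 16; y = λ·(48 - 16) - 33 ≡ 77. → (16, 77)
3H: (16, 77) + (48, 33). λ = (33 - 77)/(48 - 16) ≡ 39/32 mod 83. 32⁻¹ ≡ 13 (mod 83) since 32·13 = 416 ≡ 1, so λ ≡ 9.
  x = λ² - 16 - 48 = 81 - 64 ≡ 17; y = λ·(16 - 17) - 77 ≡ 80. → (17, 80)
3H = (17, 80).
Finally 3G + 3H:
(5, 55) + (17, 80). λ = (80 - 55)/(17 - 5) ≡ 25/12 mod 83. 12⁻¹ ≡ 7 (mod 83) since 12·7 = 84 ≡ 1, so λ ≡ 9.
  x = λ² - 5 - 17 = 81 - 22 ≡ 59; y = λ·(5 - 59) - 55 ≡ 40. → (59, 40)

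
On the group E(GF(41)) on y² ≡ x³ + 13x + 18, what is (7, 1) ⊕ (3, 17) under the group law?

(7, 1) + (3, 17). λ = (17 - 1)/(3 - 7) ≡ 16/37 mod 41. 37⁻¹ ≡ 10 (mod 41), so λ ≡ 37.
  x = λ² - 7 - 3 = 1369 - 10 ≡ 6; y = λ·(7 - 6) - 1 ≡ 36. → (6, 36)

(6, 36)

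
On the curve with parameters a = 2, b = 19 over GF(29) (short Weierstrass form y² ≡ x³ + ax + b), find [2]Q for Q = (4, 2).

(25, 11)

tangent at (4, 2): λ = (3·4² + 2)/(2·2) ≡ 21/4. 4⁻¹ ≡ 22 (mod 29), so λ ≡ 21·22 ≡ 27.
  x = λ² - 4 - 4 = 729 - 8 ≡ 25; y = λ·(4 - 25) - 2 ≡ 11. → (25, 11)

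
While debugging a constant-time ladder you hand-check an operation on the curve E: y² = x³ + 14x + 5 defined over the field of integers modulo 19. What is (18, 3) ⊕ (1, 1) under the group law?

(18, 3) + (1, 1). λ = (1 - 3)/(1 - 18) ≡ 17/2 mod 19. 2⁻¹ ≡ 10 (mod 19) since 2·10 = 20 ≡ 1, so λ ≡ 18.
  x = λ² - 18 - 1 = 324 - 19 ≡ 1; y = λ·(18 - 1) - 3 ≡ 18. → (1, 18)

(1, 18)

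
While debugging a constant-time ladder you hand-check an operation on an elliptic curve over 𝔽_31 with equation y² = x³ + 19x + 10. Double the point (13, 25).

(19, 21)

tangent at (13, 25): λ = (3·13² + 19)/(2·25) ≡ 30/19. 19⁻¹ ≡ 18 (mod 31) since 19·18 = 342 ≡ 1, so λ ≡ 30·18 ≡ 13.
  x = λ² - 13 - 13 = 169 - 26 ≡ 19; y = λ·(13 - 19) - 25 ≡ 21. → (19, 21)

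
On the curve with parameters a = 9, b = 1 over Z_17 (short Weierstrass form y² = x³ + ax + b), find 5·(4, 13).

(12, 16)

Write Q = (4, 13).
Double-and-add on 5 = (101)₂. Start with Q = (4, 13) for the leading 1-bit.
double: tangent at (4, 13): λ = (3·4² + 9)/(2·13) ≡ 6/9. 9⁻¹ ≡ 2 (mod 17), so λ ≡ 6·2 ≡ 12.
  x = λ² - 4 - 4 = 144 - 8 ≡ 0; y = λ·(4 - 0) - 13 ≡ 1. → (0, 1)
double: tangent at (0, 1): λ = (3·0² + 9)/(2·1) ≡ 9/2. 2⁻¹ ≡ 9 (mod 17), so λ ≡ 9·9 ≡ 13.
  x = λ² - 0 - 0 = 169 - 0 ≡ 16; y = λ·(0 - 16) - 1 ≡ 12. → (16, 12)
add Q: (16, 12) + (4, 13). λ = (13 - 12)/(4 - 16) ≡ 1/5 mod 17. 5⁻¹ ≡ 7 (mod 17), so λ ≡ 7.
  x = λ² - 16 - 4 = 49 - 20 ≡ 12; y = λ·(16 - 12) - 12 ≡ 16. → (12, 16)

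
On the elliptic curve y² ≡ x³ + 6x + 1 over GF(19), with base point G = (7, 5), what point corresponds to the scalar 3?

Repeated addition: build up to 3G.
2G: tangent at (7, 5): λ = (3·7² + 6)/(2·5) ≡ 1/10. 10⁻¹ ≡ 2 (mod 19), so λ ≡ 1·2 ≡ 2.
  x = λ² - 7 - 7 = 4 - 14 ≡ 9; y = λ·(7 - 9) - 5 ≡ 10. → (9, 10)
3G: (9, 10) + (7, 5). λ = (5 - 10)/(7 - 9) ≡ 14/17 mod 19. 17⁻¹ ≡ 9 (mod 19), so λ ≡ 12.
  x = λ² - 9 - 7 = 144 - 16 ≡ 14; y = λ·(9 - 14) - 10 ≡ 6. → (14, 6)

(14, 6)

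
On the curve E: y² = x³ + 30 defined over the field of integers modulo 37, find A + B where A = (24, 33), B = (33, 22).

(24, 33) + (33, 22). λ = (22 - 33)/(33 - 24) ≡ 26/9 mod 37. 9⁻¹ ≡ 33 (mod 37), so λ ≡ 7.
  x = λ² - 24 - 33 = 49 - 57 ≡ 29; y = λ·(24 - 29) - 33 ≡ 6. → (29, 6)

(29, 6)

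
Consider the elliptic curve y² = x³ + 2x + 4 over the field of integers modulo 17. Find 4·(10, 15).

Write G = (10, 15).
Double-and-add on 4 = (100)₂. Start with G = (10, 15) for the leading 1-bit.
double: tangent at (10, 15): λ = (3·10² + 2)/(2·15) ≡ 13/13. 13⁻¹ ≡ 4 (mod 17), so λ ≡ 13·4 ≡ 1.
  x = λ² - 10 - 10 = 1 - 20 ≡ 15; y = λ·(10 - 15) - 15 ≡ 14. → (15, 14)
double: tangent at (15, 14): λ = (3·15² + 2)/(2·14) ≡ 14/11. 11⁻¹ ≡ 14 (mod 17), so λ ≡ 14·14 ≡ 9.
  x = λ² - 15 - 15 = 81 - 30 ≡ 0; y = λ·(15 - 0) - 14 ≡ 2. → (0, 2)

(0, 2)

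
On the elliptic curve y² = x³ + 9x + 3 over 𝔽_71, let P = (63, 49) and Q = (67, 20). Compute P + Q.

(63, 49) + (67, 20). λ = (20 - 49)/(67 - 63) ≡ 42/4 mod 71. 4⁻¹ ≡ 18 (mod 71), so λ ≡ 46.
  x = λ² - 63 - 67 = 2116 - 130 ≡ 69; y = λ·(63 - 69) - 49 ≡ 30. → (69, 30)

(69, 30)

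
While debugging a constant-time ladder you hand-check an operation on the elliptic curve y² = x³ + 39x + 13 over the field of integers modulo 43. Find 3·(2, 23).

(31, 28)

Write G = (2, 23).
Repeated addition: build up to 3G.
2G: tangent at (2, 23): λ = (3·2² + 39)/(2·23) ≡ 8/3. 3⁻¹ ≡ 29 (mod 43) since 3·29 = 87 ≡ 1, so λ ≡ 8·29 ≡ 17.
  x = λ² - 2 - 2 = 289 - 4 ≡ 27; y = λ·(2 - 27) - 23 ≡ 25. → (27, 25)
3G: (27, 25) + (2, 23). λ = (23 - 25)/(2 - 27) ≡ 41/18 mod 43. 18⁻¹ ≡ 12 (mod 43), so λ ≡ 19.
  x = λ² - 27 - 2 = 361 - 29 ≡ 31; y = λ·(27 - 31) - 25 ≡ 28. → (31, 28)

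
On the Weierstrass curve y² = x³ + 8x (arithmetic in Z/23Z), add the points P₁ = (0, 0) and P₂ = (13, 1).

(13, 22)

(0, 0) + (13, 1). λ = (1 - 0)/(13 - 0) ≡ 1/13 mod 23. 13⁻¹ ≡ 16 (mod 23) since 13·16 = 208 ≡ 1, so λ ≡ 16.
  x = λ² - 0 - 13 = 256 - 13 ≡ 13; y = λ·(0 - 13) - 0 ≡ 22. → (13, 22)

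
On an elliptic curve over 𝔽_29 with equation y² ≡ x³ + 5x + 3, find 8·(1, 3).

Write Q = (1, 3).
Double-and-add on 8 = (1000)₂. Start with Q = (1, 3) for the leading 1-bit.
double: tangent at (1, 3): λ = (3·1² + 5)/(2·3) ≡ 8/6. 6⁻¹ ≡ 5 (mod 29), so λ ≡ 8·5 ≡ 11.
  x = λ² - 1 - 1 = 121 - 2 ≡ 3; y = λ·(1 - 3) - 3 ≡ 4. → (3, 4)
double: tangent at (3, 4): λ = (3·3² + 5)/(2·4) ≡ 3/8. 8⁻¹ ≡ 11 (mod 29), so λ ≡ 3·11 ≡ 4.
  x = λ² - 3 - 3 = 16 - 6 ≡ 10; y = λ·(3 - 10) - 4 ≡ 26. → (10, 26)
double: tangent at (10, 26): λ = (3·10² + 5)/(2·26) ≡ 15/23. 23⁻¹ ≡ 24 (mod 29) since 23·24 = 552 ≡ 1, so λ ≡ 15·24 ≡ 12.
  x = λ² - 10 - 10 = 144 - 20 ≡ 8; y = λ·(10 - 8) - 26 ≡ 27. → (8, 27)

(8, 27)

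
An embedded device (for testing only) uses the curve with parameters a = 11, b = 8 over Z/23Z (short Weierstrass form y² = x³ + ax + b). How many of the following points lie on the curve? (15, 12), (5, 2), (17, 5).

3

(15, 12): 12² ≡ 6, rhs ≡ 6 → on.
(5, 2): 2² ≡ 4, rhs ≡ 4 → on.
(17, 5): 5² ≡ 2, rhs ≡ 2 → on.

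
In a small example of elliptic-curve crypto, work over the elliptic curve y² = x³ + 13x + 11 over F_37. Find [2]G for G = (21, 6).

(28, 4)

tangent at (21, 6): λ = (3·21² + 13)/(2·6) ≡ 4/12. 12⁻¹ ≡ 34 (mod 37) since 12·34 = 408 ≡ 1, so λ ≡ 4·34 ≡ 25.
  x = λ² - 21 - 21 = 625 - 42 ≡ 28; y = λ·(21 - 28) - 6 ≡ 4. → (28, 4)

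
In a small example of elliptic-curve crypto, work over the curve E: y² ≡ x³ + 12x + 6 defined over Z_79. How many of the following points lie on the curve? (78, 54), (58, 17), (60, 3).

(78, 54): 54² ≡ 72, rhs ≡ 72 → on.
(58, 17): 17² ≡ 52, rhs ≡ 52 → on.
(60, 3): 3² ≡ 9, rhs ≡ 29 → off.

2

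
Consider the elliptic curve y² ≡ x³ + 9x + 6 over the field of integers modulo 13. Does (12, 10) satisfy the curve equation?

y² = 10² ≡ 9; x³ + 9x + 6 = 1842 ≡ 9 (mod 13). 9 = 9.

yes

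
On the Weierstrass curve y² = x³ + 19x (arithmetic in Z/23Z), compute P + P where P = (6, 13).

tangent at (6, 13): λ = (3·6² + 19)/(2·13) ≡ 12/3. 3⁻¹ ≡ 8 (mod 23) since 3·8 = 24 ≡ 1, so λ ≡ 12·8 ≡ 4.
  x = λ² - 6 - 6 = 16 - 12 ≡ 4; y = λ·(6 - 4) - 13 ≡ 18. → (4, 18)

(4, 18)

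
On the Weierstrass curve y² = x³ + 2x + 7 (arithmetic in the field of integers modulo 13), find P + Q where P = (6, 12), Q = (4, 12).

(3, 1)

(6, 12) + (4, 12). λ = (12 - 12)/(4 - 6) ≡ 0/11 mod 13. 11⁻¹ ≡ 6 (mod 13) since 11·6 = 66 ≡ 1, so λ ≡ 0.
  x = λ² - 6 - 4 = 0 - 10 ≡ 3; y = λ·(6 - 3) - 12 ≡ 1. → (3, 1)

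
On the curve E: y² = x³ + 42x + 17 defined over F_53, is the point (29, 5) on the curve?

yes

y² = 5² ≡ 25; x³ + 42x + 17 = 25624 ≡ 25 (mod 53). 25 = 25.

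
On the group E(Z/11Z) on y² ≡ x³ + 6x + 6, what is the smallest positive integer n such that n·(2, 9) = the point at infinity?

2P: tangent at (2, 9): λ = (3·2² + 6)/(2·9) ≡ 7/7. 7⁻¹ ≡ 8 (mod 11), so λ ≡ 7·8 ≡ 1.
  x = λ² - 2 - 2 = 1 - 4 ≡ 8; y = λ·(2 - 8) - 9 ≡ 7. → (8, 7)
3P: (8, 7) + (2, 9). λ = (9 - 7)/(2 - 8) ≡ 2/5 mod 11. 5⁻¹ ≡ 9 (mod 11) since 5·9 = 45 ≡ 1, so λ ≡ 7.
  x = λ² - 8 - 2 = 49 - 10 ≡ 6; y = λ·(8 - 6) - 7 ≡ 7. → (6, 7)
4P: (6, 7) + (2, 9). λ = (9 - 7)/(2 - 6) ≡ 2/7 mod 11. 7⁻¹ ≡ 8 (mod 11), so λ ≡ 5.
  x = λ² - 6 - 2 = 25 - 8 ≡ 6; y = λ·(6 - 6) - 7 ≡ 4. → (6, 4)
5P: (6, 4) + (2, 9). λ = (9 - 4)/(2 - 6) ≡ 5/7 mod 11. 7⁻¹ ≡ 8 (mod 11), so λ ≡ 7.
  x = λ² - 6 - 2 = 49 - 8 ≡ 8; y = λ·(6 - 8) - 4 ≡ 4. → (8, 4)
6P: (8, 4) + (2, 9). λ = (9 - 4)/(2 - 8) ≡ 5/5 mod 11. 5⁻¹ ≡ 9 (mod 11), so λ ≡ 1.
  x = λ² - 8 - 2 = 1 - 10 ≡ 2; y = λ·(8 - 2) - 4 ≡ 2. → (2, 2)
7P: (2, 2) + (2, 9): same x and y₁ ≡ -y₂, so the sum is the point at infinity.
7P = the point at infinity, so the order is 7.

7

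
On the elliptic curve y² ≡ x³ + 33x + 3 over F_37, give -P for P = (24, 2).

(24, 35)

-(24, 2) = (24, -2 mod 37) = (24, 35).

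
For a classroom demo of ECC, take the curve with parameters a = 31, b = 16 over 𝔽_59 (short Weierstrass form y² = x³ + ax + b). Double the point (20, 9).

(9, 32)

tangent at (20, 9): λ = (3·20² + 31)/(2·9) ≡ 51/18. 18⁻¹ ≡ 23 (mod 59), so λ ≡ 51·23 ≡ 52.
  x = λ² - 20 - 20 = 2704 - 40 ≡ 9; y = λ·(20 - 9) - 9 ≡ 32. → (9, 32)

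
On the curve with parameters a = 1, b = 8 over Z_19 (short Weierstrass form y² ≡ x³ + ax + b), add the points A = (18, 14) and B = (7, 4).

(18, 14) + (7, 4). λ = (4 - 14)/(7 - 18) ≡ 9/8 mod 19. 8⁻¹ ≡ 12 (mod 19), so λ ≡ 13.
  x = λ² - 18 - 7 = 169 - 25 ≡ 11; y = λ·(18 - 11) - 14 ≡ 1. → (11, 1)

(11, 1)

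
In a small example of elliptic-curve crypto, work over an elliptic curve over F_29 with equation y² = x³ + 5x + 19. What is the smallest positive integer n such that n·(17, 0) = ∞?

2P: (17, 0) + (17, 0): same x and y₁ ≡ -y₂, so the sum is ∞.
2P = ∞, so the order is 2.

2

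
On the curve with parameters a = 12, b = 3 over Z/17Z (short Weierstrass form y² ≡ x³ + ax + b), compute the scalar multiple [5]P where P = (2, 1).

Double-and-add on 5 = (101)₂. Start with P = (2, 1) for the leading 1-bit.
double: tangent at (2, 1): λ = (3·2² + 12)/(2·1) ≡ 7/2. 2⁻¹ ≡ 9 (mod 17), so λ ≡ 7·9 ≡ 12.
  x = λ² - 2 - 2 = 144 - 4 ≡ 4; y = λ·(2 - 4) - 1 ≡ 9. → (4, 9)
double: tangent at (4, 9): λ = (3·4² + 12)/(2·9) ≡ 9/1. 1⁻¹ ≡ 1 (mod 17), so λ ≡ 9·1 ≡ 9.
  x = λ² - 4 - 4 = 81 - 8 ≡ 5; y = λ·(4 - 5) - 9 ≡ 16. → (5, 16)
add P: (5, 16) + (2, 1). λ = (1 - 16)/(2 - 5) ≡ 2/14 mod 17. 14⁻¹ ≡ 11 (mod 17) since 14·11 = 154 ≡ 1, so λ ≡ 5.
  x = λ² - 5 - 2 = 25 - 7 ≡ 1; y = λ·(5 - 1) - 16 ≡ 4. → (1, 4)

(1, 4)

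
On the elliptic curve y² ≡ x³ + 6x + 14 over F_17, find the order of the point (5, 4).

8

2P: tangent at (5, 4): λ = (3·5² + 6)/(2·4) ≡ 13/8. 8⁻¹ ≡ 15 (mod 17) since 8·15 = 120 ≡ 1, so λ ≡ 13·15 ≡ 8.
  x = λ² - 5 - 5 = 64 - 10 ≡ 3; y = λ·(5 - 3) - 4 ≡ 12. → (3, 12)
3P: (3, 12) + (5, 4). λ = (4 - 12)/(5 - 3) ≡ 9/2 mod 17. 2⁻¹ ≡ 9 (mod 17), so λ ≡ 13.
  x = λ² - 3 - 5 = 169 - 8 ≡ 8; y = λ·(3 - 8) - 12 ≡ 8. → (8, 8)
4P: (8, 8) + (5, 4). λ = (4 - 8)/(5 - 8) ≡ 13/14 mod 17. 14⁻¹ ≡ 11 (mod 17), so λ ≡ 7.
  x = λ² - 8 - 5 = 49 - 13 ≡ 2; y = λ·(8 - 2) - 8 ≡ 0. → (2, 0)
5P: (2, 0) + (5, 4). λ = (4 - 0)/(5 - 2) ≡ 4/3 mod 17. 3⁻¹ ≡ 6 (mod 17) since 3·6 = 18 ≡ 1, so λ ≡ 7.
  x = λ² - 2 - 5 = 49 - 7 ≡ 8; y = λ·(2 - 8) - 0 ≡ 9. → (8, 9)
6P: (8, 9) + (5, 4). λ = (4 - 9)/(5 - 8) ≡ 12/14 mod 17. 14⁻¹ ≡ 11 (mod 17), so λ ≡ 13.
  x = λ² - 8 - 5 = 169 - 13 ≡ 3; y = λ·(8 - 3) - 9 ≡ 5. → (3, 5)
7P: (3, 5) + (5, 4). λ = (4 - 5)/(5 - 3) ≡ 16/2 mod 17. 2⁻¹ ≡ 9 (mod 17), so λ ≡ 8.
  x = λ² - 3 - 5 = 64 - 8 ≡ 5; y = λ·(3 - 5) - 5 ≡ 13. → (5, 13)
8P: (5, 13) + (5, 4): same x and y₁ ≡ -y₂, so the sum is ∞.
8P = ∞, so the order is 8.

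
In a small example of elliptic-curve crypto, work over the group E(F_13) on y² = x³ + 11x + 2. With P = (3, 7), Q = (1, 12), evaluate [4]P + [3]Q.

First 4P:
Repeated addition: build up to 4P.
2P: tangent at (3, 7): λ = (3·3² + 11)/(2·7) ≡ 12/1. 1⁻¹ ≡ 1 (mod 13), so λ ≡ 12·1 ≡ 12.
  x = λ² - 3 - 3 = 144 - 6 ≡ 8; y = λ·(3 - 8) - 7 ≡ 11. → (8, 11)
3P: (8, 11) + (3, 7). λ = (7 - 11)/(3 - 8) ≡ 9/8 mod 13. 8⁻¹ ≡ 5 (mod 13) since 8·5 = 40 ≡ 1, so λ ≡ 6.
  x = λ² - 8 - 3 = 36 - 11 ≡ 12; y = λ·(8 - 12) - 11 ≡ 4. → (12, 4)
4P: (12, 4) + (3, 7). λ = (7 - 4)/(3 - 12) ≡ 3/4 mod 13. 4⁻¹ ≡ 10 (mod 13), so λ ≡ 4.
  x = λ² - 12 - 3 = 16 - 15 ≡ 1; y = λ·(12 - 1) - 4 ≡ 1. → (1, 1)
4P = (1, 1).
Next 3Q:
Repeated addition: build up to 3Q.
2Q: tangent at (1, 12): λ = (3·1² + 11)/(2·12) ≡ 1/11. 11⁻¹ ≡ 6 (mod 13) since 11·6 = 66 ≡ 1, so λ ≡ 1·6 ≡ 6.
  x = λ² - 1 - 1 = 36 - 2 ≡ 8; y = λ·(1 - 8) - 12 ≡ 11. → (8, 11)
3Q: (8, 11) + (1, 12). λ = (12 - 11)/(1 - 8) ≡ 1/6 mod 13. 6⁻¹ ≡ 11 (mod 13) since 6·11 = 66 ≡ 1, so λ ≡ 11.
  x = λ² - 8 - 1 = 121 - 9 ≡ 8; y = λ·(8 - 8) - 11 ≡ 2. → (8, 2)
3Q = (8, 2).
Finally 4P + 3Q:
(1, 1) + (8, 2). λ = (2 - 1)/(8 - 1) ≡ 1/7 mod 13. 7⁻¹ ≡ 2 (mod 13) since 7·2 = 14 ≡ 1, so λ ≡ 2.
  x = λ² - 1 - 8 = 4 - 9 ≡ 8; y = λ·(1 - 8) - 1 ≡ 11. → (8, 11)

(8, 11)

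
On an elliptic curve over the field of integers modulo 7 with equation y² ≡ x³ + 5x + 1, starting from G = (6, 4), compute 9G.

Repeated addition: build up to 9G.
2G: tangent at (6, 4): λ = (3·6² + 5)/(2·4) ≡ 1/1. 1⁻¹ ≡ 1 (mod 7), so λ ≡ 1·1 ≡ 1.
  x = λ² - 6 - 6 = 1 - 12 ≡ 3; y = λ·(6 - 3) - 4 ≡ 6. → (3, 6)
3G: (3, 6) + (6, 4). λ = (4 - 6)/(6 - 3) ≡ 5/3 mod 7. 3⁻¹ ≡ 5 (mod 7) since 3·5 = 15 ≡ 1, so λ ≡ 4.
  x = λ² - 3 - 6 = 16 - 9 ≡ 0; y = λ·(3 - 0) - 6 ≡ 6. → (0, 6)
4G: (0, 6) + (6, 4). λ = (4 - 6)/(6 - 0) ≡ 5/6 mod 7. 6⁻¹ ≡ 6 (mod 7), so λ ≡ 2.
  x = λ² - 0 - 6 = 4 - 6 ≡ 5; y = λ·(0 - 5) - 6 ≡ 5. → (5, 5)
5G: (5, 5) + (6, 4). λ = (4 - 5)/(6 - 5) ≡ 6/1 mod 7. 1⁻¹ ≡ 1 (mod 7), so λ ≡ 6.
  x = λ² - 5 - 6 = 36 - 11 ≡ 4; y = λ·(5 - 4) - 5 ≡ 1. → (4, 1)
6G: (4, 1) + (6, 4). λ = (4 - 1)/(6 - 4) ≡ 3/2 mod 7. 2⁻¹ ≡ 4 (mod 7) since 2·4 = 8 ≡ 1, so λ ≡ 5.
  x = λ² - 4 - 6 = 25 - 10 ≡ 1; y = λ·(4 - 1) - 1 ≡ 0. → (1, 0)
7G: (1, 0) + (6, 4). λ = (4 - 0)/(6 - 1) ≡ 4/5 mod 7. 5⁻¹ ≡ 3 (mod 7), so λ ≡ 5.
  x = λ² - 1 - 6 = 25 - 7 ≡ 4; y = λ·(1 - 4) - 0 ≡ 6. → (4, 6)
8G: (4, 6) + (6, 4). λ = (4 - 6)/(6 - 4) ≡ 5/2 mod 7. 2⁻¹ ≡ 4 (mod 7), so λ ≡ 6.
  x = λ² - 4 - 6 = 36 - 10 ≡ 5; y = λ·(4 - 5) - 6 ≡ 2. → (5, 2)
9G: (5, 2) + (6, 4). λ = (4 - 2)/(6 - 5) ≡ 2/1 mod 7. 1⁻¹ ≡ 1 (mod 7), so λ ≡ 2.
  x = λ² - 5 - 6 = 4 - 11 ≡ 0; y = λ·(5 - 0) - 2 ≡ 1. → (0, 1)

(0, 1)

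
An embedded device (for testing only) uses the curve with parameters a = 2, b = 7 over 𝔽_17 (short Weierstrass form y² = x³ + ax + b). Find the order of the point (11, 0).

2

2P: (11, 0) + (11, 0): same x and y₁ ≡ -y₂, so the sum is 𝒪.
2P = 𝒪, so the order is 2.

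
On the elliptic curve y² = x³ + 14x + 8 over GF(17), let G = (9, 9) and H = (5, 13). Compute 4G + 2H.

(4, 14)

First 4G:
Double-and-add on 4 = (100)₂. Start with G = (9, 9) for the leading 1-bit.
double: tangent at (9, 9): λ = (3·9² + 14)/(2·9) ≡ 2/1. 1⁻¹ ≡ 1 (mod 17) since 1·1 = 1 ≡ 1, so λ ≡ 2·1 ≡ 2.
  x = λ² - 9 - 9 = 4 - 18 ≡ 3; y = λ·(9 - 3) - 9 ≡ 3. → (3, 3)
double: tangent at (3, 3): λ = (3·3² + 14)/(2·3) ≡ 7/6. 6⁻¹ ≡ 3 (mod 17), so λ ≡ 7·3 ≡ 4.
  x = λ² - 3 - 3 = 16 - 6 ≡ 10; y = λ·(3 - 10) - 3 ≡ 3. → (10, 3)
4G = (10, 3).
Next 2H:
Repeated addition: build up to 2H.
2H: tangent at (5, 13): λ = (3·5² + 14)/(2·13) ≡ 4/9. 9⁻¹ ≡ 2 (mod 17), so λ ≡ 4·2 ≡ 8.
  x = λ² - 5 - 5 = 64 - 10 ≡ 3; y = λ·(5 - 3) - 13 ≡ 3. → (3, 3)
2H = (3, 3).
Finally 4G + 2H:
(10, 3) + (3, 3). λ = (3 - 3)/(3 - 10) ≡ 0/10 mod 17. 10⁻¹ ≡ 12 (mod 17), so λ ≡ 0.
  x = λ² - 10 - 3 = 0 - 13 ≡ 4; y = λ·(10 - 4) - 3 ≡ 14. → (4, 14)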